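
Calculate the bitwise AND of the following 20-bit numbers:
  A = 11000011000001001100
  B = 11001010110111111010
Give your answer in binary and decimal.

Apply & to each column (1 only where both bits are 1):
  11000011000001001100
& 11001010110111111010
----------------------
  11000010000001001000

Answer: 11000010000001001000 (794696)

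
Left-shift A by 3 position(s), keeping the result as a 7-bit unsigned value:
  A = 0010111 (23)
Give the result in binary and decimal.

Shift left by 3: drop the top 3 bit(s), append 3 zero(s) on the right.
  0010111  ->  discard [001], keep [0111], append 000
= 0111000

Answer: 0111000 (56)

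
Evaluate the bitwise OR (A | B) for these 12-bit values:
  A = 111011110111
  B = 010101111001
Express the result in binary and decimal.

Apply | to each column (1 where either bit is 1):
  111011110111
| 010101111001
--------------
  111111111111

Answer: 111111111111 (4095)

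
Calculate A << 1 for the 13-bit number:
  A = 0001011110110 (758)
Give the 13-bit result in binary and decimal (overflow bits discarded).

Shift left by 1: drop the top 1 bit(s), append 1 zero(s) on the right.
  0001011110110  ->  discard [0], keep [001011110110], append 0
= 0010111101100

Answer: 0010111101100 (1516)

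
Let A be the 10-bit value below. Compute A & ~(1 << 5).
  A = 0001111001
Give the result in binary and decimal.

Mask = ~(1 << 5) = 1111011111
Bit 5 of A is 1, so AND-ing with the mask clears it to 0.
  0001111001
& 1111011111
------------
  0001011001

Answer: 0001011001 (89)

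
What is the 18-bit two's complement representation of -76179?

1. Binary of +76179:  010010100110010011
2. Invert bits:     101101011001101100
3. Add 1:           101101011001101101

Answer: 101101011001101101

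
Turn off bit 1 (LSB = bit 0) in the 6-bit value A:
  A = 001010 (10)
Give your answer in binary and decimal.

Mask = ~(1 << 1) = 111101
Bit 1 of A is 1, so AND-ing with the mask clears it to 0.
  001010
& 111101
--------
  001000

Answer: 001000 (8)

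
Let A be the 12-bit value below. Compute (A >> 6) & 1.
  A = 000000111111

Bit 6 is the 7th from the right.
  000000111111
       ^
That bit is 0.

Answer: 0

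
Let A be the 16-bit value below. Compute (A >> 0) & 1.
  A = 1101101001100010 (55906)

Bit 0 is the 1st from the right.
  1101101001100010
                 ^
That bit is 0.

Answer: 0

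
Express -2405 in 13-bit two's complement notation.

1. Binary of +2405:  0100101100101
2. Invert bits:     1011010011010
3. Add 1:           1011010011011

Answer: 1011010011011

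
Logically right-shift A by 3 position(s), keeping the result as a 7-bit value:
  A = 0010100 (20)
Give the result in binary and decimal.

Logical shift right by 3: drop the bottom 3 bit(s), prepend 3 zero(s) on the left.
  0010100  ->  keep [0010], discard [100], prepend 000
= 0000010

Answer: 0000010 (2)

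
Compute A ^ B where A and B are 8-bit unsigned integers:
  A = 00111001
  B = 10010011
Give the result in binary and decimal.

Apply ^ to each column (1 where bits differ):
  00111001
^ 10010011
----------
  10101010

Answer: 10101010 (170)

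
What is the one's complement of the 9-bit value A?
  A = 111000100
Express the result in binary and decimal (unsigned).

Flip each bit (0->1, 1->0):
  111000100
  000111011

Answer: 000111011 (59)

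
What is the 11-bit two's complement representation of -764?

1. Binary of +764:  01011111100
2. Invert bits:     10100000011
3. Add 1:           10100000100

Answer: 10100000100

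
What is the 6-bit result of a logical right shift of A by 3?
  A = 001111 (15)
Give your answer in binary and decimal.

Logical shift right by 3: drop the bottom 3 bit(s), prepend 3 zero(s) on the left.
  001111  ->  keep [001], discard [111], prepend 000
= 000001

Answer: 000001 (1)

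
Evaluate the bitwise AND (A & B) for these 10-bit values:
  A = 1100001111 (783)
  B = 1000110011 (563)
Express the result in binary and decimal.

Apply & to each column (1 only where both bits are 1):
  1100001111
& 1000110011
------------
  1000000011

Answer: 1000000011 (515)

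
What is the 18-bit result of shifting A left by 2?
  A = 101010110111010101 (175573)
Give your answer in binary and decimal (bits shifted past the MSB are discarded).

Shift left by 2: drop the top 2 bit(s), append 2 zero(s) on the right.
  101010110111010101  ->  discard [10], keep [1010110111010101], append 00
= 101011011101010100

Answer: 101011011101010100 (178004)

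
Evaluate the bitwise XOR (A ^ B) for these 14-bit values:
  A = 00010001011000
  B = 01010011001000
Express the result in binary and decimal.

Apply ^ to each column (1 where bits differ):
  00010001011000
^ 01010011001000
----------------
  01000010010000

Answer: 01000010010000 (4240)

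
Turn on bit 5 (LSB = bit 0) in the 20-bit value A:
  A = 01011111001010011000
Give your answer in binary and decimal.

Mask = 1 << 5 = 00000000000000100000
Bit 5 of A is 0, so OR-ing with the mask flips it to 1.
  01011111001010011000
| 00000000000000100000
----------------------
  01011111001010111000

Answer: 01011111001010111000 (389816)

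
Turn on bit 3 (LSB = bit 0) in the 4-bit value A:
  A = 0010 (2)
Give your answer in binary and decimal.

Mask = 1 << 3 = 1000
Bit 3 of A is 0, so OR-ing with the mask flips it to 1.
  0010
| 1000
------
  1010

Answer: 1010 (10)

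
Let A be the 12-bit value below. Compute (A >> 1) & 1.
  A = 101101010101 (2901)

Bit 1 is the 2nd from the right.
  101101010101
            ^
That bit is 0.

Answer: 0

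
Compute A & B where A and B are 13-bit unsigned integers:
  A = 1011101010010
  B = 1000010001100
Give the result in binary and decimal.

Apply & to each column (1 only where both bits are 1):
  1011101010010
& 1000010001100
---------------
  1000000000000

Answer: 1000000000000 (4096)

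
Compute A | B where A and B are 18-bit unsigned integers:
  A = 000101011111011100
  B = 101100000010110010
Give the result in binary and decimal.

Apply | to each column (1 where either bit is 1):
  000101011111011100
| 101100000010110010
--------------------
  101101011111111110

Answer: 101101011111111110 (186366)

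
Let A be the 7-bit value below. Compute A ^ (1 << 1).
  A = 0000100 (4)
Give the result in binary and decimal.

Mask = 1 << 1 = 0000010
Bit 1 of A is 0; XOR with the mask flips it to 1.
  0000100
^ 0000010
---------
  0000110

Answer: 0000110 (6)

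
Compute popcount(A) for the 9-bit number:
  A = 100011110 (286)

100011110
1-bits at positions (from bit 0 = LSB): 1, 2, 3, 4, 8
Count = 5

Answer: 5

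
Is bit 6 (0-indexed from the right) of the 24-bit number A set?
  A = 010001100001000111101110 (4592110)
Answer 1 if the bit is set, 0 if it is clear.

Bit 6 is the 7th from the right.
  010001100001000111101110
                   ^
That bit is 1.

Answer: 1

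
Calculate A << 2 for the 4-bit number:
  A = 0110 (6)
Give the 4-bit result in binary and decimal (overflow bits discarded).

Shift left by 2: drop the top 2 bit(s), append 2 zero(s) on the right.
  0110  ->  discard [01], keep [10], append 00
= 1000

Answer: 1000 (8)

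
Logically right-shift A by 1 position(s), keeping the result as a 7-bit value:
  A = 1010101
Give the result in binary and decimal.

Logical shift right by 1: drop the bottom 1 bit(s), prepend 1 zero(s) on the left.
  1010101  ->  keep [101010], discard [1], prepend 0
= 0101010

Answer: 0101010 (42)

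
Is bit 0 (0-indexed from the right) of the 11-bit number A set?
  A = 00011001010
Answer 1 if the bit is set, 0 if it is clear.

Bit 0 is the 1st from the right.
  00011001010
            ^
That bit is 0.

Answer: 0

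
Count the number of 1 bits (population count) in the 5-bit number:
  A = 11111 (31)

11111
1-bits at positions (from bit 0 = LSB): 0, 1, 2, 3, 4
Count = 5

Answer: 5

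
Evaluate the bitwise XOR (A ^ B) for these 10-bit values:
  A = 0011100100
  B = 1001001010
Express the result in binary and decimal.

Apply ^ to each column (1 where bits differ):
  0011100100
^ 1001001010
------------
  1010101110

Answer: 1010101110 (686)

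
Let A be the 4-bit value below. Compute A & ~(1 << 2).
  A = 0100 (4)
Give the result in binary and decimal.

Mask = ~(1 << 2) = 1011
Bit 2 of A is 1, so AND-ing with the mask clears it to 0.
  0100
& 1011
------
  0000

Answer: 0000 (0)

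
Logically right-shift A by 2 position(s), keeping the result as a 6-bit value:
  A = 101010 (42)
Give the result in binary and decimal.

Logical shift right by 2: drop the bottom 2 bit(s), prepend 2 zero(s) on the left.
  101010  ->  keep [1010], discard [10], prepend 00
= 001010

Answer: 001010 (10)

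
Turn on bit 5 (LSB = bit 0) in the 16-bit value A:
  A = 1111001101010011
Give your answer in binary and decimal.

Mask = 1 << 5 = 0000000000100000
Bit 5 of A is 0, so OR-ing with the mask flips it to 1.
  1111001101010011
| 0000000000100000
------------------
  1111001101110011

Answer: 1111001101110011 (62323)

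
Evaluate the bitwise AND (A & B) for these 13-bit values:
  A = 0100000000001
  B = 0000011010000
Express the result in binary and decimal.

Apply & to each column (1 only where both bits are 1):
  0100000000001
& 0000011010000
---------------
  0000000000000

Answer: 0000000000000 (0)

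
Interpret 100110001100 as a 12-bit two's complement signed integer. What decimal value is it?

MSB is 1, so the value is negative. Find the magnitude:
1. Invert bits:  011001110011
2. Add 1:        011001110100  = 1652
3. Apply sign:   -1652

Answer: -1652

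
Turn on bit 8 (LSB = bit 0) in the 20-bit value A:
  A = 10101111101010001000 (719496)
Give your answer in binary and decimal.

Mask = 1 << 8 = 00000000000100000000
Bit 8 of A is 0, so OR-ing with the mask flips it to 1.
  10101111101010001000
| 00000000000100000000
----------------------
  10101111101110001000

Answer: 10101111101110001000 (719752)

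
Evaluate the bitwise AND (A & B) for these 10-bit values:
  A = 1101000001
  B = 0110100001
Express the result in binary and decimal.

Apply & to each column (1 only where both bits are 1):
  1101000001
& 0110100001
------------
  0100000001

Answer: 0100000001 (257)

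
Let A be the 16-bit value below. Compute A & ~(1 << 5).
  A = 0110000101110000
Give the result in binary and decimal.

Mask = ~(1 << 5) = 1111111111011111
Bit 5 of A is 1, so AND-ing with the mask clears it to 0.
  0110000101110000
& 1111111111011111
------------------
  0110000101010000

Answer: 0110000101010000 (24912)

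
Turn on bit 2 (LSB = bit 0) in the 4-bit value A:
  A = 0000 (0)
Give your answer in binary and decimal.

Mask = 1 << 2 = 0100
Bit 2 of A is 0, so OR-ing with the mask flips it to 1.
  0000
| 0100
------
  0100

Answer: 0100 (4)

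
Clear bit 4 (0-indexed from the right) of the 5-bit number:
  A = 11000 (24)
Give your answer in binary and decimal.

Mask = ~(1 << 4) = 01111
Bit 4 of A is 1, so AND-ing with the mask clears it to 0.
  11000
& 01111
-------
  01000

Answer: 01000 (8)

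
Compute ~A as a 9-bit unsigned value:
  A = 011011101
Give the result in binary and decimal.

Flip each bit (0->1, 1->0):
  011011101
  100100010

Answer: 100100010 (290)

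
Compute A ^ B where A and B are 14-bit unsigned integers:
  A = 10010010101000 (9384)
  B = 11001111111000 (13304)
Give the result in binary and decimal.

Apply ^ to each column (1 where bits differ):
  10010010101000
^ 11001111111000
----------------
  01011101010000

Answer: 01011101010000 (5968)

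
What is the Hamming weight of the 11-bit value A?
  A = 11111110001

11111110001
1-bits at positions (from bit 0 = LSB): 0, 4, 5, 6, 7, 8, 9, 10
Count = 8

Answer: 8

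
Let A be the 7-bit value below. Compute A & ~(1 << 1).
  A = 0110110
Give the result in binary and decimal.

Mask = ~(1 << 1) = 1111101
Bit 1 of A is 1, so AND-ing with the mask clears it to 0.
  0110110
& 1111101
---------
  0110100

Answer: 0110100 (52)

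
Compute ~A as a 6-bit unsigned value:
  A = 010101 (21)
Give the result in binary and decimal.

Flip each bit (0->1, 1->0):
  010101
  101010

Answer: 101010 (42)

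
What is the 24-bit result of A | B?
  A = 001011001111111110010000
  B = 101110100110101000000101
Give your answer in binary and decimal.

Apply | to each column (1 where either bit is 1):
  001011001111111110010000
| 101110100110101000000101
--------------------------
  101111101111111110010101

Answer: 101111101111111110010101 (12517269)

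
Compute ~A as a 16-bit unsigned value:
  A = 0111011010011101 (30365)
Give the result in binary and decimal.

Flip each bit (0->1, 1->0):
  0111011010011101
  1000100101100010

Answer: 1000100101100010 (35170)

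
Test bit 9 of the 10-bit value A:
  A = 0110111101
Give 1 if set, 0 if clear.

Bit 9 is the 10th from the right.
  0110111101
  ^
That bit is 0.

Answer: 0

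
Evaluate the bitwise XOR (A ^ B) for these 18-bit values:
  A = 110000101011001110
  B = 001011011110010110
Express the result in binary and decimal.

Apply ^ to each column (1 where bits differ):
  110000101011001110
^ 001011011110010110
--------------------
  111011110101011000

Answer: 111011110101011000 (245080)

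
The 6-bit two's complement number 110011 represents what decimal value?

MSB is 1, so the value is negative. Find the magnitude:
1. Invert bits:  001100
2. Add 1:        001101  = 13
3. Apply sign:   -13

Answer: -13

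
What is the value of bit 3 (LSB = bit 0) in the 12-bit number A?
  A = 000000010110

Bit 3 is the 4th from the right.
  000000010110
          ^
That bit is 0.

Answer: 0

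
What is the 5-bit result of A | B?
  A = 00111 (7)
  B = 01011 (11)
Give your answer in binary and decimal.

Apply | to each column (1 where either bit is 1):
  00111
| 01011
-------
  01111

Answer: 01111 (15)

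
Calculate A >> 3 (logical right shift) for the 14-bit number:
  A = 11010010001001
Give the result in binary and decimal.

Logical shift right by 3: drop the bottom 3 bit(s), prepend 3 zero(s) on the left.
  11010010001001  ->  keep [11010010001], discard [001], prepend 000
= 00011010010001

Answer: 00011010010001 (1681)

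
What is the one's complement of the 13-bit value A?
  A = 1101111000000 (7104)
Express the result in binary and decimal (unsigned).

Flip each bit (0->1, 1->0):
  1101111000000
  0010000111111

Answer: 0010000111111 (1087)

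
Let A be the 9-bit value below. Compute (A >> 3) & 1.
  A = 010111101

Bit 3 is the 4th from the right.
  010111101
       ^
That bit is 1.

Answer: 1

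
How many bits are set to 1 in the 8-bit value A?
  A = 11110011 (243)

11110011
1-bits at positions (from bit 0 = LSB): 0, 1, 4, 5, 6, 7
Count = 6

Answer: 6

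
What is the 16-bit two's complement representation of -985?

1. Binary of +985:  0000001111011001
2. Invert bits:     1111110000100110
3. Add 1:           1111110000100111

Answer: 1111110000100111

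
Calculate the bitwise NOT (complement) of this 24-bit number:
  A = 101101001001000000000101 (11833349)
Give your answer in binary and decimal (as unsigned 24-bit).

Flip each bit (0->1, 1->0):
  101101001001000000000101
  010010110110111111111010

Answer: 010010110110111111111010 (4943866)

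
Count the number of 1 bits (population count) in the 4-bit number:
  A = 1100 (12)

1100
1-bits at positions (from bit 0 = LSB): 2, 3
Count = 2

Answer: 2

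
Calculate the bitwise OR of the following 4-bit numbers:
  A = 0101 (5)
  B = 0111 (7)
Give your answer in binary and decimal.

Apply | to each column (1 where either bit is 1):
  0101
| 0111
------
  0111

Answer: 0111 (7)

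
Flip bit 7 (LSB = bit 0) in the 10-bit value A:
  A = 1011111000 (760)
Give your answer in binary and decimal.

Mask = 1 << 7 = 0010000000
Bit 7 of A is 1; XOR with the mask flips it to 0.
  1011111000
^ 0010000000
------------
  1001111000

Answer: 1001111000 (632)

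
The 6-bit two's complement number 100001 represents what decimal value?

MSB is 1, so the value is negative. Find the magnitude:
1. Invert bits:  011110
2. Add 1:        011111  = 31
3. Apply sign:   -31

Answer: -31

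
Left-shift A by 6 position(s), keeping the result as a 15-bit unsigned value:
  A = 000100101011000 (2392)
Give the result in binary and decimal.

Shift left by 6: drop the top 6 bit(s), append 6 zero(s) on the right.
  000100101011000  ->  discard [000100], keep [101011000], append 000000
= 101011000000000

Answer: 101011000000000 (22016)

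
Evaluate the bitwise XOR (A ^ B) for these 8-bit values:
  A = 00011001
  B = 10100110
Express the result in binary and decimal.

Apply ^ to each column (1 where bits differ):
  00011001
^ 10100110
----------
  10111111

Answer: 10111111 (191)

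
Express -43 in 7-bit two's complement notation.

1. Binary of +43:  0101011
2. Invert bits:     1010100
3. Add 1:           1010101

Answer: 1010101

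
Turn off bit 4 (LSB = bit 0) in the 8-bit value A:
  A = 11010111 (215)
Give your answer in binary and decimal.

Mask = ~(1 << 4) = 11101111
Bit 4 of A is 1, so AND-ing with the mask clears it to 0.
  11010111
& 11101111
----------
  11000111

Answer: 11000111 (199)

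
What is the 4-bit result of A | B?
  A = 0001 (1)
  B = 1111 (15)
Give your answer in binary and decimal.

Apply | to each column (1 where either bit is 1):
  0001
| 1111
------
  1111

Answer: 1111 (15)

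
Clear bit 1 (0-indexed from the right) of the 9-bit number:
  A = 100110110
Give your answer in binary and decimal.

Mask = ~(1 << 1) = 111111101
Bit 1 of A is 1, so AND-ing with the mask clears it to 0.
  100110110
& 111111101
-----------
  100110100

Answer: 100110100 (308)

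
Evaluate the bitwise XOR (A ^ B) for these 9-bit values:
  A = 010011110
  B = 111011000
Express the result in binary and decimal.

Apply ^ to each column (1 where bits differ):
  010011110
^ 111011000
-----------
  101000110

Answer: 101000110 (326)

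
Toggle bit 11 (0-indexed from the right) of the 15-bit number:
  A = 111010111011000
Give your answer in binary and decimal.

Mask = 1 << 11 = 000100000000000
Bit 11 of A is 0; XOR with the mask flips it to 1.
  111010111011000
^ 000100000000000
-----------------
  111110111011000

Answer: 111110111011000 (32216)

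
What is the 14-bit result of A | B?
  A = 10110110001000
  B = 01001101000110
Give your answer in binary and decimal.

Apply | to each column (1 where either bit is 1):
  10110110001000
| 01001101000110
----------------
  11111111001110

Answer: 11111111001110 (16334)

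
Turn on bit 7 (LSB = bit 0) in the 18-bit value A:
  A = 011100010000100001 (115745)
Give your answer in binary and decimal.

Mask = 1 << 7 = 000000000010000000
Bit 7 of A is 0, so OR-ing with the mask flips it to 1.
  011100010000100001
| 000000000010000000
--------------------
  011100010010100001

Answer: 011100010010100001 (115873)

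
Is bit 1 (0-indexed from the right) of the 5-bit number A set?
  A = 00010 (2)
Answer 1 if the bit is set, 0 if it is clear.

Bit 1 is the 2nd from the right.
  00010
     ^
That bit is 1.

Answer: 1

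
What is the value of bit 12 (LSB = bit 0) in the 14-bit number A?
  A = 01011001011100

Bit 12 is the 13th from the right.
  01011001011100
   ^
That bit is 1.

Answer: 1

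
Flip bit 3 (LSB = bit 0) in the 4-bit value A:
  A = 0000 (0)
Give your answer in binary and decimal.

Mask = 1 << 3 = 1000
Bit 3 of A is 0; XOR with the mask flips it to 1.
  0000
^ 1000
------
  1000

Answer: 1000 (8)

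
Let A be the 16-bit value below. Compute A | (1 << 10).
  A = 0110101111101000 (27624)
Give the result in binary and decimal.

Mask = 1 << 10 = 0000010000000000
Bit 10 of A is 0, so OR-ing with the mask flips it to 1.
  0110101111101000
| 0000010000000000
------------------
  0110111111101000

Answer: 0110111111101000 (28648)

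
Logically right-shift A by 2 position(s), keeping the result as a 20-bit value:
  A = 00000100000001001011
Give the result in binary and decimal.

Logical shift right by 2: drop the bottom 2 bit(s), prepend 2 zero(s) on the left.
  00000100000001001011  ->  keep [000001000000010010], discard [11], prepend 00
= 00000001000000010010

Answer: 00000001000000010010 (4114)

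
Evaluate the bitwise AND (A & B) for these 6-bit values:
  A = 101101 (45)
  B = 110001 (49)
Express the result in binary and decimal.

Apply & to each column (1 only where both bits are 1):
  101101
& 110001
--------
  100001

Answer: 100001 (33)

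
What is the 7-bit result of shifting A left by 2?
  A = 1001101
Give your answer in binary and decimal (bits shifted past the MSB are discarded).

Shift left by 2: drop the top 2 bit(s), append 2 zero(s) on the right.
  1001101  ->  discard [10], keep [01101], append 00
= 0110100

Answer: 0110100 (52)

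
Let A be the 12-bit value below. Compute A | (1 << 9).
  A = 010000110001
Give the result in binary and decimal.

Mask = 1 << 9 = 001000000000
Bit 9 of A is 0, so OR-ing with the mask flips it to 1.
  010000110001
| 001000000000
--------------
  011000110001

Answer: 011000110001 (1585)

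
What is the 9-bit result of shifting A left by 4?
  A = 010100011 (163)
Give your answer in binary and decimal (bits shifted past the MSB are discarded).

Shift left by 4: drop the top 4 bit(s), append 4 zero(s) on the right.
  010100011  ->  discard [0101], keep [00011], append 0000
= 000110000

Answer: 000110000 (48)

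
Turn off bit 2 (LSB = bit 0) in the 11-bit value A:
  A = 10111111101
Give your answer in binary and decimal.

Mask = ~(1 << 2) = 11111111011
Bit 2 of A is 1, so AND-ing with the mask clears it to 0.
  10111111101
& 11111111011
-------------
  10111111001

Answer: 10111111001 (1529)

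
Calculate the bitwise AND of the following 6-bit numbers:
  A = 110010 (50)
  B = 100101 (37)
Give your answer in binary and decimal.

Apply & to each column (1 only where both bits are 1):
  110010
& 100101
--------
  100000

Answer: 100000 (32)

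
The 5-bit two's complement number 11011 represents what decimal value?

MSB is 1, so the value is negative. Find the magnitude:
1. Invert bits:  00100
2. Add 1:        00101  = 5
3. Apply sign:   -5

Answer: -5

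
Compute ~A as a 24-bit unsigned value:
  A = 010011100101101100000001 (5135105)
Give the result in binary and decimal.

Flip each bit (0->1, 1->0):
  010011100101101100000001
  101100011010010011111110

Answer: 101100011010010011111110 (11642110)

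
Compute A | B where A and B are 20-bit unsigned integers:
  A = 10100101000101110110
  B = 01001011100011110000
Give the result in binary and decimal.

Apply | to each column (1 where either bit is 1):
  10100101000101110110
| 01001011100011110000
----------------------
  11101111100111110110

Answer: 11101111100111110110 (981494)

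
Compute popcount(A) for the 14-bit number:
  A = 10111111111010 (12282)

10111111111010
1-bits at positions (from bit 0 = LSB): 1, 3, 4, 5, 6, 7, 8, 9, 10, 11, 13
Count = 11

Answer: 11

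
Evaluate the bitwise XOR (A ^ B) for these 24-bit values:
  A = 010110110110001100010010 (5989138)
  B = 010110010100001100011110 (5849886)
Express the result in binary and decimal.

Apply ^ to each column (1 where bits differ):
  010110110110001100010010
^ 010110010100001100011110
--------------------------
  000000100010000000001100

Answer: 000000100010000000001100 (139276)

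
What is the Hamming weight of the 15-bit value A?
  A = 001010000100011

001010000100011
1-bits at positions (from bit 0 = LSB): 0, 1, 5, 10, 12
Count = 5

Answer: 5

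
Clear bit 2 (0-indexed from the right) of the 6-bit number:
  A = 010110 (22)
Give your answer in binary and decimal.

Mask = ~(1 << 2) = 111011
Bit 2 of A is 1, so AND-ing with the mask clears it to 0.
  010110
& 111011
--------
  010010

Answer: 010010 (18)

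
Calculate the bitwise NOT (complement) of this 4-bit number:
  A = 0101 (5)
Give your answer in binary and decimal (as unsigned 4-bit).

Flip each bit (0->1, 1->0):
  0101
  1010

Answer: 1010 (10)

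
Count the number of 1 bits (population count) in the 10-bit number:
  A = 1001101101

1001101101
1-bits at positions (from bit 0 = LSB): 0, 2, 3, 5, 6, 9
Count = 6

Answer: 6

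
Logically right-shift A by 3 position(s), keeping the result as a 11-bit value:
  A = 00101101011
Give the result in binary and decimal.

Logical shift right by 3: drop the bottom 3 bit(s), prepend 3 zero(s) on the left.
  00101101011  ->  keep [00101101], discard [011], prepend 000
= 00000101101

Answer: 00000101101 (45)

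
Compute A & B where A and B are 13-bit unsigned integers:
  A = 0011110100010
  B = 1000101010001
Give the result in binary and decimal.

Apply & to each column (1 only where both bits are 1):
  0011110100010
& 1000101010001
---------------
  0000100000000

Answer: 0000100000000 (256)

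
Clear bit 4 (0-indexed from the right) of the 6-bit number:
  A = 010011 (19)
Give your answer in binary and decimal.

Mask = ~(1 << 4) = 101111
Bit 4 of A is 1, so AND-ing with the mask clears it to 0.
  010011
& 101111
--------
  000011

Answer: 000011 (3)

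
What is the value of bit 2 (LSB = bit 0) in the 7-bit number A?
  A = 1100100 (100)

Bit 2 is the 3rd from the right.
  1100100
      ^
That bit is 1.

Answer: 1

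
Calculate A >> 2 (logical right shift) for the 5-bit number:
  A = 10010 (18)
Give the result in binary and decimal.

Logical shift right by 2: drop the bottom 2 bit(s), prepend 2 zero(s) on the left.
  10010  ->  keep [100], discard [10], prepend 00
= 00100

Answer: 00100 (4)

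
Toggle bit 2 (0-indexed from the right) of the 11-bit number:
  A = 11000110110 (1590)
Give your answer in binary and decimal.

Mask = 1 << 2 = 00000000100
Bit 2 of A is 1; XOR with the mask flips it to 0.
  11000110110
^ 00000000100
-------------
  11000110010

Answer: 11000110010 (1586)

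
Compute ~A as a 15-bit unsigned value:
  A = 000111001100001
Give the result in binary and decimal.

Flip each bit (0->1, 1->0):
  000111001100001
  111000110011110

Answer: 111000110011110 (29086)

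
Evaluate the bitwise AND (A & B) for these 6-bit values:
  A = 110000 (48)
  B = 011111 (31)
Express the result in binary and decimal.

Apply & to each column (1 only where both bits are 1):
  110000
& 011111
--------
  010000

Answer: 010000 (16)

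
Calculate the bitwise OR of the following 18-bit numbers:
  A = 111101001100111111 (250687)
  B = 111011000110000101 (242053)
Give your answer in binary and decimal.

Apply | to each column (1 where either bit is 1):
  111101001100111111
| 111011000110000101
--------------------
  111111001110111111

Answer: 111111001110111111 (259007)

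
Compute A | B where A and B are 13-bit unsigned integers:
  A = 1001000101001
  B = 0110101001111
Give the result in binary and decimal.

Apply | to each column (1 where either bit is 1):
  1001000101001
| 0110101001111
---------------
  1111101101111

Answer: 1111101101111 (8047)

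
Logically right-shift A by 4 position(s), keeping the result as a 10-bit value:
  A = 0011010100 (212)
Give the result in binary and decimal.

Logical shift right by 4: drop the bottom 4 bit(s), prepend 4 zero(s) on the left.
  0011010100  ->  keep [001101], discard [0100], prepend 0000
= 0000001101

Answer: 0000001101 (13)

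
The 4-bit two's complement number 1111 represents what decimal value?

MSB is 1, so the value is negative. Find the magnitude:
1. Invert bits:  0000
2. Add 1:        0001  = 1
3. Apply sign:   -1

Answer: -1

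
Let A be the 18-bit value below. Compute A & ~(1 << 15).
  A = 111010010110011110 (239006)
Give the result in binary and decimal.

Mask = ~(1 << 15) = 110111111111111111
Bit 15 of A is 1, so AND-ing with the mask clears it to 0.
  111010010110011110
& 110111111111111111
--------------------
  110010010110011110

Answer: 110010010110011110 (206238)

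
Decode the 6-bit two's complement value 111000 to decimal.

MSB is 1, so the value is negative. Find the magnitude:
1. Invert bits:  000111
2. Add 1:        001000  = 8
3. Apply sign:   -8

Answer: -8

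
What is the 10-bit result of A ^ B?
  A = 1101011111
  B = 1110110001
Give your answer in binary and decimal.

Apply ^ to each column (1 where bits differ):
  1101011111
^ 1110110001
------------
  0011101110

Answer: 0011101110 (238)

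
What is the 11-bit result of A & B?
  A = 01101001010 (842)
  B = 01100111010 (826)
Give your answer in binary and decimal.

Apply & to each column (1 only where both bits are 1):
  01101001010
& 01100111010
-------------
  01100001010

Answer: 01100001010 (778)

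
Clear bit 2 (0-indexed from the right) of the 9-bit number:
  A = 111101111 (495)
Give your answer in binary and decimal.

Mask = ~(1 << 2) = 111111011
Bit 2 of A is 1, so AND-ing with the mask clears it to 0.
  111101111
& 111111011
-----------
  111101011

Answer: 111101011 (491)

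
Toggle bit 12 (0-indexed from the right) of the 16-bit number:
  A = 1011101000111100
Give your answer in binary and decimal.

Mask = 1 << 12 = 0001000000000000
Bit 12 of A is 1; XOR with the mask flips it to 0.
  1011101000111100
^ 0001000000000000
------------------
  1010101000111100

Answer: 1010101000111100 (43580)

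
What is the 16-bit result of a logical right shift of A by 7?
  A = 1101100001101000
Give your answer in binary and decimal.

Logical shift right by 7: drop the bottom 7 bit(s), prepend 7 zero(s) on the left.
  1101100001101000  ->  keep [110110000], discard [1101000], prepend 0000000
= 0000000110110000

Answer: 0000000110110000 (432)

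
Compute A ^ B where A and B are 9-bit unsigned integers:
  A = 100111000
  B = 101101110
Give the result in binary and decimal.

Apply ^ to each column (1 where bits differ):
  100111000
^ 101101110
-----------
  001010110

Answer: 001010110 (86)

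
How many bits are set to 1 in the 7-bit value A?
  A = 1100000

1100000
1-bits at positions (from bit 0 = LSB): 5, 6
Count = 2

Answer: 2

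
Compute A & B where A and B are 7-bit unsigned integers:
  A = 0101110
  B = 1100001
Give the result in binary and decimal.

Apply & to each column (1 only where both bits are 1):
  0101110
& 1100001
---------
  0100000

Answer: 0100000 (32)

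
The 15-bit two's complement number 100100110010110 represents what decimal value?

MSB is 1, so the value is negative. Find the magnitude:
1. Invert bits:  011011001101001
2. Add 1:        011011001101010  = 13930
3. Apply sign:   -13930

Answer: -13930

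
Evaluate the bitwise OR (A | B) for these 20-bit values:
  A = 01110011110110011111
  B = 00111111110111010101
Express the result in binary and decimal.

Apply | to each column (1 where either bit is 1):
  01110011110110011111
| 00111111110111010101
----------------------
  01111111110111011111

Answer: 01111111110111011111 (523743)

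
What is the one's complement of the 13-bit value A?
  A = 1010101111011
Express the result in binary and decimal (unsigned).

Flip each bit (0->1, 1->0):
  1010101111011
  0101010000100

Answer: 0101010000100 (2692)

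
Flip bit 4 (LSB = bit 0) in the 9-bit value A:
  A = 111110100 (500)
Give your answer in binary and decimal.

Mask = 1 << 4 = 000010000
Bit 4 of A is 1; XOR with the mask flips it to 0.
  111110100
^ 000010000
-----------
  111100100

Answer: 111100100 (484)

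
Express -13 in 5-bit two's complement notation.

1. Binary of +13:  01101
2. Invert bits:     10010
3. Add 1:           10011

Answer: 10011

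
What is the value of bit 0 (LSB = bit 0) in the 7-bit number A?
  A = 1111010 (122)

Bit 0 is the 1st from the right.
  1111010
        ^
That bit is 0.

Answer: 0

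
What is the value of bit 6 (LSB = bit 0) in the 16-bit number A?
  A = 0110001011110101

Bit 6 is the 7th from the right.
  0110001011110101
           ^
That bit is 1.

Answer: 1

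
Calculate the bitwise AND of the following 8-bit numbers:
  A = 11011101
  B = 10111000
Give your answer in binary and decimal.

Apply & to each column (1 only where both bits are 1):
  11011101
& 10111000
----------
  10011000

Answer: 10011000 (152)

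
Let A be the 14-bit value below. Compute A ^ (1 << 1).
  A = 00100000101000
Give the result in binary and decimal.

Mask = 1 << 1 = 00000000000010
Bit 1 of A is 0; XOR with the mask flips it to 1.
  00100000101000
^ 00000000000010
----------------
  00100000101010

Answer: 00100000101010 (2090)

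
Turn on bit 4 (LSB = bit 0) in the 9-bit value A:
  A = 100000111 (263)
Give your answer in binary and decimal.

Mask = 1 << 4 = 000010000
Bit 4 of A is 0, so OR-ing with the mask flips it to 1.
  100000111
| 000010000
-----------
  100010111

Answer: 100010111 (279)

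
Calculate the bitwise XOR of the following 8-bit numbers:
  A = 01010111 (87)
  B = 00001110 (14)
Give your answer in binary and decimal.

Apply ^ to each column (1 where bits differ):
  01010111
^ 00001110
----------
  01011001

Answer: 01011001 (89)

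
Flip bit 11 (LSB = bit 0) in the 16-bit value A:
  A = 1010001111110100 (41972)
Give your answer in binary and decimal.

Mask = 1 << 11 = 0000100000000000
Bit 11 of A is 0; XOR with the mask flips it to 1.
  1010001111110100
^ 0000100000000000
------------------
  1010101111110100

Answer: 1010101111110100 (44020)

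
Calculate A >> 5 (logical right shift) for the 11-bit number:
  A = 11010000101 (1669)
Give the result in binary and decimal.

Logical shift right by 5: drop the bottom 5 bit(s), prepend 5 zero(s) on the left.
  11010000101  ->  keep [110100], discard [00101], prepend 00000
= 00000110100

Answer: 00000110100 (52)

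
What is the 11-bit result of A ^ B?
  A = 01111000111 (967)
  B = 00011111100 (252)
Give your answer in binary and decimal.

Apply ^ to each column (1 where bits differ):
  01111000111
^ 00011111100
-------------
  01100111011

Answer: 01100111011 (827)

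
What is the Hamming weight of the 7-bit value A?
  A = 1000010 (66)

1000010
1-bits at positions (from bit 0 = LSB): 1, 6
Count = 2

Answer: 2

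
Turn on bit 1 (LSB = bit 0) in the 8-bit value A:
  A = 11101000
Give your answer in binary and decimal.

Mask = 1 << 1 = 00000010
Bit 1 of A is 0, so OR-ing with the mask flips it to 1.
  11101000
| 00000010
----------
  11101010

Answer: 11101010 (234)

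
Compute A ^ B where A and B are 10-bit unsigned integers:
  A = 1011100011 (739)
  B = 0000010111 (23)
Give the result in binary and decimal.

Apply ^ to each column (1 where bits differ):
  1011100011
^ 0000010111
------------
  1011110100

Answer: 1011110100 (756)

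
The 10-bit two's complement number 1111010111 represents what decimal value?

MSB is 1, so the value is negative. Find the magnitude:
1. Invert bits:  0000101000
2. Add 1:        0000101001  = 41
3. Apply sign:   -41

Answer: -41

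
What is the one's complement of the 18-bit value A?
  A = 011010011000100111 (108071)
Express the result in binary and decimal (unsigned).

Flip each bit (0->1, 1->0):
  011010011000100111
  100101100111011000

Answer: 100101100111011000 (154072)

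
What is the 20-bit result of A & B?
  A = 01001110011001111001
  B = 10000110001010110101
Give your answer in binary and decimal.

Apply & to each column (1 only where both bits are 1):
  01001110011001111001
& 10000110001010110101
----------------------
  00000110001000110001

Answer: 00000110001000110001 (25137)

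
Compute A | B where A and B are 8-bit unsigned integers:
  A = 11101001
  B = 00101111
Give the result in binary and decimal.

Apply | to each column (1 where either bit is 1):
  11101001
| 00101111
----------
  11101111

Answer: 11101111 (239)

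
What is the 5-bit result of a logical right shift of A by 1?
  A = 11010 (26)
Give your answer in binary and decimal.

Logical shift right by 1: drop the bottom 1 bit(s), prepend 1 zero(s) on the left.
  11010  ->  keep [1101], discard [0], prepend 0
= 01101

Answer: 01101 (13)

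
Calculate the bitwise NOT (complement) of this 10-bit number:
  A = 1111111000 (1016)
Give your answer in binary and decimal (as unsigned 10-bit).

Flip each bit (0->1, 1->0):
  1111111000
  0000000111

Answer: 0000000111 (7)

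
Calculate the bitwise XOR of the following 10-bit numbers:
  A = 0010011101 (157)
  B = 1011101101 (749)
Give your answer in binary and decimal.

Apply ^ to each column (1 where bits differ):
  0010011101
^ 1011101101
------------
  1001110000

Answer: 1001110000 (624)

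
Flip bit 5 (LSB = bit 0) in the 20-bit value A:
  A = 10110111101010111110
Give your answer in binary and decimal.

Mask = 1 << 5 = 00000000000000100000
Bit 5 of A is 1; XOR with the mask flips it to 0.
  10110111101010111110
^ 00000000000000100000
----------------------
  10110111101010011110

Answer: 10110111101010011110 (752286)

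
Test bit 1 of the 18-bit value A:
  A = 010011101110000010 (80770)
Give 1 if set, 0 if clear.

Bit 1 is the 2nd from the right.
  010011101110000010
                  ^
That bit is 1.

Answer: 1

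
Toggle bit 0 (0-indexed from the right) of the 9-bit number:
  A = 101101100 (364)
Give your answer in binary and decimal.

Mask = 1 << 0 = 000000001
Bit 0 of A is 0; XOR with the mask flips it to 1.
  101101100
^ 000000001
-----------
  101101101

Answer: 101101101 (365)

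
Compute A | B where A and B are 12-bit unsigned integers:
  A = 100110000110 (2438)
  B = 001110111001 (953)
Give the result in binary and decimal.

Apply | to each column (1 where either bit is 1):
  100110000110
| 001110111001
--------------
  101110111111

Answer: 101110111111 (3007)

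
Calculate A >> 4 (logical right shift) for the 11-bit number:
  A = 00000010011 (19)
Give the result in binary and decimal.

Logical shift right by 4: drop the bottom 4 bit(s), prepend 4 zero(s) on the left.
  00000010011  ->  keep [0000001], discard [0011], prepend 0000
= 00000000001

Answer: 00000000001 (1)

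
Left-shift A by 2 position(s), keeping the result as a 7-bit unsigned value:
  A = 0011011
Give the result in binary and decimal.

Shift left by 2: drop the top 2 bit(s), append 2 zero(s) on the right.
  0011011  ->  discard [00], keep [11011], append 00
= 1101100

Answer: 1101100 (108)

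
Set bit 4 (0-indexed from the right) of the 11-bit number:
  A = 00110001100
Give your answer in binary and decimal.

Mask = 1 << 4 = 00000010000
Bit 4 of A is 0, so OR-ing with the mask flips it to 1.
  00110001100
| 00000010000
-------------
  00110011100

Answer: 00110011100 (412)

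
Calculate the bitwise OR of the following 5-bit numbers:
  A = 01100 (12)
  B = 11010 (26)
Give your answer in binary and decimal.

Apply | to each column (1 where either bit is 1):
  01100
| 11010
-------
  11110

Answer: 11110 (30)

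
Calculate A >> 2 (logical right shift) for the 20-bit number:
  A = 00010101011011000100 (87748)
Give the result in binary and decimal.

Logical shift right by 2: drop the bottom 2 bit(s), prepend 2 zero(s) on the left.
  00010101011011000100  ->  keep [000101010110110001], discard [00], prepend 00
= 00000101010110110001

Answer: 00000101010110110001 (21937)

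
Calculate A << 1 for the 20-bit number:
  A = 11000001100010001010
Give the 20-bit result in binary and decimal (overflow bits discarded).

Shift left by 1: drop the top 1 bit(s), append 1 zero(s) on the right.
  11000001100010001010  ->  discard [1], keep [1000001100010001010], append 0
= 10000011000100010100

Answer: 10000011000100010100 (536852)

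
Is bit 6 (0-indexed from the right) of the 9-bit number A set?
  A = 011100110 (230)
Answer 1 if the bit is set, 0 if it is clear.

Bit 6 is the 7th from the right.
  011100110
    ^
That bit is 1.

Answer: 1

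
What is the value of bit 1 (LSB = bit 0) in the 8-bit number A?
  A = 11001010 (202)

Bit 1 is the 2nd from the right.
  11001010
        ^
That bit is 1.

Answer: 1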